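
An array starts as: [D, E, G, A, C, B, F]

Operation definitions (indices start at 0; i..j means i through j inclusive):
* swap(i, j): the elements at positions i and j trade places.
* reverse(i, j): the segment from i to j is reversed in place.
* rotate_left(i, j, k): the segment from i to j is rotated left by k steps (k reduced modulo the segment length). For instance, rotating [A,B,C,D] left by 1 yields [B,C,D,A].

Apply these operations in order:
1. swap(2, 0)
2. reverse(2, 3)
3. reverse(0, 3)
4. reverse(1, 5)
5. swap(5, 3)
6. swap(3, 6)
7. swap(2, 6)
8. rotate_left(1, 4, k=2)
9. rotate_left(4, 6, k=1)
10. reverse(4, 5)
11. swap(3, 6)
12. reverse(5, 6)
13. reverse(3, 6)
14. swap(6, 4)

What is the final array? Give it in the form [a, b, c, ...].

Answer: [D, F, E, G, A, C, B]

Derivation:
After 1 (swap(2, 0)): [G, E, D, A, C, B, F]
After 2 (reverse(2, 3)): [G, E, A, D, C, B, F]
After 3 (reverse(0, 3)): [D, A, E, G, C, B, F]
After 4 (reverse(1, 5)): [D, B, C, G, E, A, F]
After 5 (swap(5, 3)): [D, B, C, A, E, G, F]
After 6 (swap(3, 6)): [D, B, C, F, E, G, A]
After 7 (swap(2, 6)): [D, B, A, F, E, G, C]
After 8 (rotate_left(1, 4, k=2)): [D, F, E, B, A, G, C]
After 9 (rotate_left(4, 6, k=1)): [D, F, E, B, G, C, A]
After 10 (reverse(4, 5)): [D, F, E, B, C, G, A]
After 11 (swap(3, 6)): [D, F, E, A, C, G, B]
After 12 (reverse(5, 6)): [D, F, E, A, C, B, G]
After 13 (reverse(3, 6)): [D, F, E, G, B, C, A]
After 14 (swap(6, 4)): [D, F, E, G, A, C, B]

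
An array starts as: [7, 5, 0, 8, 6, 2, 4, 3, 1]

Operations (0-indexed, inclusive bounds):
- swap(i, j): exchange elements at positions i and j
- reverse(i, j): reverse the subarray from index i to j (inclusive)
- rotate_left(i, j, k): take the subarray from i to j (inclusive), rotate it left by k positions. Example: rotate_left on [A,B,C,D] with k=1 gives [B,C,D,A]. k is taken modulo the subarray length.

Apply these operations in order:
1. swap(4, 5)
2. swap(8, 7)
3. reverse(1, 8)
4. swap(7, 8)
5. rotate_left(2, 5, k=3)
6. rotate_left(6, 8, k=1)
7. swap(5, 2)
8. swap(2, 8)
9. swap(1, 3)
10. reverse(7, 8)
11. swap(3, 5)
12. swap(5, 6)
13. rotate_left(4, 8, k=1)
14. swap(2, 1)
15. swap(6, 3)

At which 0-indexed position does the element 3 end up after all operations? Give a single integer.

After 1 (swap(4, 5)): [7, 5, 0, 8, 2, 6, 4, 3, 1]
After 2 (swap(8, 7)): [7, 5, 0, 8, 2, 6, 4, 1, 3]
After 3 (reverse(1, 8)): [7, 3, 1, 4, 6, 2, 8, 0, 5]
After 4 (swap(7, 8)): [7, 3, 1, 4, 6, 2, 8, 5, 0]
After 5 (rotate_left(2, 5, k=3)): [7, 3, 2, 1, 4, 6, 8, 5, 0]
After 6 (rotate_left(6, 8, k=1)): [7, 3, 2, 1, 4, 6, 5, 0, 8]
After 7 (swap(5, 2)): [7, 3, 6, 1, 4, 2, 5, 0, 8]
After 8 (swap(2, 8)): [7, 3, 8, 1, 4, 2, 5, 0, 6]
After 9 (swap(1, 3)): [7, 1, 8, 3, 4, 2, 5, 0, 6]
After 10 (reverse(7, 8)): [7, 1, 8, 3, 4, 2, 5, 6, 0]
After 11 (swap(3, 5)): [7, 1, 8, 2, 4, 3, 5, 6, 0]
After 12 (swap(5, 6)): [7, 1, 8, 2, 4, 5, 3, 6, 0]
After 13 (rotate_left(4, 8, k=1)): [7, 1, 8, 2, 5, 3, 6, 0, 4]
After 14 (swap(2, 1)): [7, 8, 1, 2, 5, 3, 6, 0, 4]
After 15 (swap(6, 3)): [7, 8, 1, 6, 5, 3, 2, 0, 4]

Answer: 5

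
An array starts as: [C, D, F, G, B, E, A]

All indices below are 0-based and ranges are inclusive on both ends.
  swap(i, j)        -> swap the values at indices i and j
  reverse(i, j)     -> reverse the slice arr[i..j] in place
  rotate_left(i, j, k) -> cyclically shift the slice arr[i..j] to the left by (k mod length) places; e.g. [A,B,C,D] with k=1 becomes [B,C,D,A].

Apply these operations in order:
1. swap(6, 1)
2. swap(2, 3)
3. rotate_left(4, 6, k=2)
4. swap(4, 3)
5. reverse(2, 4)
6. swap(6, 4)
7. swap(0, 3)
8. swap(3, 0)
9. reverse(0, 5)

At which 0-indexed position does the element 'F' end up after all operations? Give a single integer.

After 1 (swap(6, 1)): [C, A, F, G, B, E, D]
After 2 (swap(2, 3)): [C, A, G, F, B, E, D]
After 3 (rotate_left(4, 6, k=2)): [C, A, G, F, D, B, E]
After 4 (swap(4, 3)): [C, A, G, D, F, B, E]
After 5 (reverse(2, 4)): [C, A, F, D, G, B, E]
After 6 (swap(6, 4)): [C, A, F, D, E, B, G]
After 7 (swap(0, 3)): [D, A, F, C, E, B, G]
After 8 (swap(3, 0)): [C, A, F, D, E, B, G]
After 9 (reverse(0, 5)): [B, E, D, F, A, C, G]

Answer: 3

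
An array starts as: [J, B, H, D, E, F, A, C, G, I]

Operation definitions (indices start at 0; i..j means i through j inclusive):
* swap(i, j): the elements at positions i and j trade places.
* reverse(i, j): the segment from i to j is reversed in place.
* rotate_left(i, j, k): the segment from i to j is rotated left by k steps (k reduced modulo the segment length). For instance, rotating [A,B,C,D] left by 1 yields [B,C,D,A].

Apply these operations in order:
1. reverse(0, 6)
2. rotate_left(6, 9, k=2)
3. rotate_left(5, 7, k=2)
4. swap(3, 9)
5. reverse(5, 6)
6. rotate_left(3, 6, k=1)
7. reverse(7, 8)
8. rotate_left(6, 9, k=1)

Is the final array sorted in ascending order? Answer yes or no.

After 1 (reverse(0, 6)): [A, F, E, D, H, B, J, C, G, I]
After 2 (rotate_left(6, 9, k=2)): [A, F, E, D, H, B, G, I, J, C]
After 3 (rotate_left(5, 7, k=2)): [A, F, E, D, H, I, B, G, J, C]
After 4 (swap(3, 9)): [A, F, E, C, H, I, B, G, J, D]
After 5 (reverse(5, 6)): [A, F, E, C, H, B, I, G, J, D]
After 6 (rotate_left(3, 6, k=1)): [A, F, E, H, B, I, C, G, J, D]
After 7 (reverse(7, 8)): [A, F, E, H, B, I, C, J, G, D]
After 8 (rotate_left(6, 9, k=1)): [A, F, E, H, B, I, J, G, D, C]

Answer: no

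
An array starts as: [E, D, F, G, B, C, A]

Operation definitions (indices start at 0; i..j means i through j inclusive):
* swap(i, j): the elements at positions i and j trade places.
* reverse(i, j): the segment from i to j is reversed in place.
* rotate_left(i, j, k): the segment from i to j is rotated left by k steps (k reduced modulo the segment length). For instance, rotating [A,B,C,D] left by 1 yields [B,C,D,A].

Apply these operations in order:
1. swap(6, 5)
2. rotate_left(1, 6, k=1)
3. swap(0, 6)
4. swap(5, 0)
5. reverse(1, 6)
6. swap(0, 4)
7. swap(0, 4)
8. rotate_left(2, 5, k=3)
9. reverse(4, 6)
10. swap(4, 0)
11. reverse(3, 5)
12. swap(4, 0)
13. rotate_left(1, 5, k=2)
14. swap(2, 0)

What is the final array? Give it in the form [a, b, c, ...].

After 1 (swap(6, 5)): [E, D, F, G, B, A, C]
After 2 (rotate_left(1, 6, k=1)): [E, F, G, B, A, C, D]
After 3 (swap(0, 6)): [D, F, G, B, A, C, E]
After 4 (swap(5, 0)): [C, F, G, B, A, D, E]
After 5 (reverse(1, 6)): [C, E, D, A, B, G, F]
After 6 (swap(0, 4)): [B, E, D, A, C, G, F]
After 7 (swap(0, 4)): [C, E, D, A, B, G, F]
After 8 (rotate_left(2, 5, k=3)): [C, E, G, D, A, B, F]
After 9 (reverse(4, 6)): [C, E, G, D, F, B, A]
After 10 (swap(4, 0)): [F, E, G, D, C, B, A]
After 11 (reverse(3, 5)): [F, E, G, B, C, D, A]
After 12 (swap(4, 0)): [C, E, G, B, F, D, A]
After 13 (rotate_left(1, 5, k=2)): [C, B, F, D, E, G, A]
After 14 (swap(2, 0)): [F, B, C, D, E, G, A]

Answer: [F, B, C, D, E, G, A]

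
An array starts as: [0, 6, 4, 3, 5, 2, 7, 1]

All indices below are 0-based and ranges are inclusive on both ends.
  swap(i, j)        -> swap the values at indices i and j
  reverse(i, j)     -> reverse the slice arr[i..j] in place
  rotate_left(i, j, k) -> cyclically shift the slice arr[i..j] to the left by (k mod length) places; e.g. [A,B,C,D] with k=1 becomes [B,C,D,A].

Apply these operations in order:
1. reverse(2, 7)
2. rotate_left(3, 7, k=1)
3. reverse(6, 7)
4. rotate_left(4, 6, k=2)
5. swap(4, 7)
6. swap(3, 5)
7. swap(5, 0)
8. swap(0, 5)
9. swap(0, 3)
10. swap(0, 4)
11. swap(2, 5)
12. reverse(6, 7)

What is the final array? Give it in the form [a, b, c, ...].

After 1 (reverse(2, 7)): [0, 6, 1, 7, 2, 5, 3, 4]
After 2 (rotate_left(3, 7, k=1)): [0, 6, 1, 2, 5, 3, 4, 7]
After 3 (reverse(6, 7)): [0, 6, 1, 2, 5, 3, 7, 4]
After 4 (rotate_left(4, 6, k=2)): [0, 6, 1, 2, 7, 5, 3, 4]
After 5 (swap(4, 7)): [0, 6, 1, 2, 4, 5, 3, 7]
After 6 (swap(3, 5)): [0, 6, 1, 5, 4, 2, 3, 7]
After 7 (swap(5, 0)): [2, 6, 1, 5, 4, 0, 3, 7]
After 8 (swap(0, 5)): [0, 6, 1, 5, 4, 2, 3, 7]
After 9 (swap(0, 3)): [5, 6, 1, 0, 4, 2, 3, 7]
After 10 (swap(0, 4)): [4, 6, 1, 0, 5, 2, 3, 7]
After 11 (swap(2, 5)): [4, 6, 2, 0, 5, 1, 3, 7]
After 12 (reverse(6, 7)): [4, 6, 2, 0, 5, 1, 7, 3]

Answer: [4, 6, 2, 0, 5, 1, 7, 3]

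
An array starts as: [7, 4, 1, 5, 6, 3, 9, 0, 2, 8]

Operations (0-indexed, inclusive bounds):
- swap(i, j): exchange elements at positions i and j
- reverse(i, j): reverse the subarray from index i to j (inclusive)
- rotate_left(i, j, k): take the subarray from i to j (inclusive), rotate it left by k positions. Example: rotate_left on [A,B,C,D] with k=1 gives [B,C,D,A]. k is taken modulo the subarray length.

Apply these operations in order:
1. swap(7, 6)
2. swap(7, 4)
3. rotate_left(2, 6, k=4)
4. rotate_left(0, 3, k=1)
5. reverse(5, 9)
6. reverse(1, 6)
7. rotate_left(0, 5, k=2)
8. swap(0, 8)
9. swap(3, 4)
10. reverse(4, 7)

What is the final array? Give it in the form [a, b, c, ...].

Answer: [3, 5, 7, 4, 6, 0, 2, 1, 8, 9]

Derivation:
After 1 (swap(7, 6)): [7, 4, 1, 5, 6, 3, 0, 9, 2, 8]
After 2 (swap(7, 4)): [7, 4, 1, 5, 9, 3, 0, 6, 2, 8]
After 3 (rotate_left(2, 6, k=4)): [7, 4, 0, 1, 5, 9, 3, 6, 2, 8]
After 4 (rotate_left(0, 3, k=1)): [4, 0, 1, 7, 5, 9, 3, 6, 2, 8]
After 5 (reverse(5, 9)): [4, 0, 1, 7, 5, 8, 2, 6, 3, 9]
After 6 (reverse(1, 6)): [4, 2, 8, 5, 7, 1, 0, 6, 3, 9]
After 7 (rotate_left(0, 5, k=2)): [8, 5, 7, 1, 4, 2, 0, 6, 3, 9]
After 8 (swap(0, 8)): [3, 5, 7, 1, 4, 2, 0, 6, 8, 9]
After 9 (swap(3, 4)): [3, 5, 7, 4, 1, 2, 0, 6, 8, 9]
After 10 (reverse(4, 7)): [3, 5, 7, 4, 6, 0, 2, 1, 8, 9]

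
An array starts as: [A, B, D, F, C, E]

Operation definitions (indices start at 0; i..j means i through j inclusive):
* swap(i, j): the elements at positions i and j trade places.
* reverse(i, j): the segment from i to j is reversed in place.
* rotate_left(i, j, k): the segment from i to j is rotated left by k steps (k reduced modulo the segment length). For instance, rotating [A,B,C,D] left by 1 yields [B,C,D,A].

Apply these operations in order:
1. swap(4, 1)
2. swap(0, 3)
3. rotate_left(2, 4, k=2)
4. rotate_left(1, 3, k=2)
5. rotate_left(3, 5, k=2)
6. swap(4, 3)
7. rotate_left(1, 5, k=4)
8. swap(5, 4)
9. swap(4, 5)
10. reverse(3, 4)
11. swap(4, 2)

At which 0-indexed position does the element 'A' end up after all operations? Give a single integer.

After 1 (swap(4, 1)): [A, C, D, F, B, E]
After 2 (swap(0, 3)): [F, C, D, A, B, E]
After 3 (rotate_left(2, 4, k=2)): [F, C, B, D, A, E]
After 4 (rotate_left(1, 3, k=2)): [F, D, C, B, A, E]
After 5 (rotate_left(3, 5, k=2)): [F, D, C, E, B, A]
After 6 (swap(4, 3)): [F, D, C, B, E, A]
After 7 (rotate_left(1, 5, k=4)): [F, A, D, C, B, E]
After 8 (swap(5, 4)): [F, A, D, C, E, B]
After 9 (swap(4, 5)): [F, A, D, C, B, E]
After 10 (reverse(3, 4)): [F, A, D, B, C, E]
After 11 (swap(4, 2)): [F, A, C, B, D, E]

Answer: 1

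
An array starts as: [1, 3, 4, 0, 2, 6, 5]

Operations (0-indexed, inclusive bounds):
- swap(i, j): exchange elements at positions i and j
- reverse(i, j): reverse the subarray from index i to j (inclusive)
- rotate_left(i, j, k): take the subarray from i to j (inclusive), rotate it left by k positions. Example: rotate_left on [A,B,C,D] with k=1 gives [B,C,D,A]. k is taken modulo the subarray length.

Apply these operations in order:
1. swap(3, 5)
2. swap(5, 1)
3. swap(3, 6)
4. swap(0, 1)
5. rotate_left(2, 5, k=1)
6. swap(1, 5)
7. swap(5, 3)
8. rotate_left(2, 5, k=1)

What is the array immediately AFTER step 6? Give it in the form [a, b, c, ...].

Answer: [0, 4, 5, 2, 3, 1, 6]

Derivation:
After 1 (swap(3, 5)): [1, 3, 4, 6, 2, 0, 5]
After 2 (swap(5, 1)): [1, 0, 4, 6, 2, 3, 5]
After 3 (swap(3, 6)): [1, 0, 4, 5, 2, 3, 6]
After 4 (swap(0, 1)): [0, 1, 4, 5, 2, 3, 6]
After 5 (rotate_left(2, 5, k=1)): [0, 1, 5, 2, 3, 4, 6]
After 6 (swap(1, 5)): [0, 4, 5, 2, 3, 1, 6]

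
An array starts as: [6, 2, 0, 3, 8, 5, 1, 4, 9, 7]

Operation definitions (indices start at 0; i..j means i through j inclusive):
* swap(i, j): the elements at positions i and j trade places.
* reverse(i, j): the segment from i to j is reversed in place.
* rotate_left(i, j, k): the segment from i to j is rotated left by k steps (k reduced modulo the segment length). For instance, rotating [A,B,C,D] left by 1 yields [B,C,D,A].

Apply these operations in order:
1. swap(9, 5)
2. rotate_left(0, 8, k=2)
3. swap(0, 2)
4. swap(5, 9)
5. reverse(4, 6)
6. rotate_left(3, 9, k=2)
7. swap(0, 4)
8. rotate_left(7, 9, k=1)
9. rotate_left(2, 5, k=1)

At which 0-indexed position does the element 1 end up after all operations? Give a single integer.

Answer: 0

Derivation:
After 1 (swap(9, 5)): [6, 2, 0, 3, 8, 7, 1, 4, 9, 5]
After 2 (rotate_left(0, 8, k=2)): [0, 3, 8, 7, 1, 4, 9, 6, 2, 5]
After 3 (swap(0, 2)): [8, 3, 0, 7, 1, 4, 9, 6, 2, 5]
After 4 (swap(5, 9)): [8, 3, 0, 7, 1, 5, 9, 6, 2, 4]
After 5 (reverse(4, 6)): [8, 3, 0, 7, 9, 5, 1, 6, 2, 4]
After 6 (rotate_left(3, 9, k=2)): [8, 3, 0, 5, 1, 6, 2, 4, 7, 9]
After 7 (swap(0, 4)): [1, 3, 0, 5, 8, 6, 2, 4, 7, 9]
After 8 (rotate_left(7, 9, k=1)): [1, 3, 0, 5, 8, 6, 2, 7, 9, 4]
After 9 (rotate_left(2, 5, k=1)): [1, 3, 5, 8, 6, 0, 2, 7, 9, 4]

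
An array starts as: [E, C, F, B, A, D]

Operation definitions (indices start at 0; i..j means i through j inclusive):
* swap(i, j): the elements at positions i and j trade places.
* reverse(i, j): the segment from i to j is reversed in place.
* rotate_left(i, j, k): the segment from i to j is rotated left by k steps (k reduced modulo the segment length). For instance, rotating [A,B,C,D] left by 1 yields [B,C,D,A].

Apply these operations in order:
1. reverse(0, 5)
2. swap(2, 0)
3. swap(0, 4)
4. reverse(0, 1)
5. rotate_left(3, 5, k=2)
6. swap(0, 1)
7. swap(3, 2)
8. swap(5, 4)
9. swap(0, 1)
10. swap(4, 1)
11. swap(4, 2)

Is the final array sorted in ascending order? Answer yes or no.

After 1 (reverse(0, 5)): [D, A, B, F, C, E]
After 2 (swap(2, 0)): [B, A, D, F, C, E]
After 3 (swap(0, 4)): [C, A, D, F, B, E]
After 4 (reverse(0, 1)): [A, C, D, F, B, E]
After 5 (rotate_left(3, 5, k=2)): [A, C, D, E, F, B]
After 6 (swap(0, 1)): [C, A, D, E, F, B]
After 7 (swap(3, 2)): [C, A, E, D, F, B]
After 8 (swap(5, 4)): [C, A, E, D, B, F]
After 9 (swap(0, 1)): [A, C, E, D, B, F]
After 10 (swap(4, 1)): [A, B, E, D, C, F]
After 11 (swap(4, 2)): [A, B, C, D, E, F]

Answer: yes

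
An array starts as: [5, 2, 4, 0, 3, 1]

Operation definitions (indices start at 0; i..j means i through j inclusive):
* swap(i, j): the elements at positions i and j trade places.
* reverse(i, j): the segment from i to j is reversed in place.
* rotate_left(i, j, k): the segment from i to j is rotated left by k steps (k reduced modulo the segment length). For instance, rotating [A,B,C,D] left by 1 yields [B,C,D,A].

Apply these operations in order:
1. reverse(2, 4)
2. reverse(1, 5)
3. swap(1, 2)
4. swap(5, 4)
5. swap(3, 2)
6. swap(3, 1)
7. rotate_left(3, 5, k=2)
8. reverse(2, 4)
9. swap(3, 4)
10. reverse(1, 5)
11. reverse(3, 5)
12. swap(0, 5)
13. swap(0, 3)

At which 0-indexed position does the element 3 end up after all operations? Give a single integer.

After 1 (reverse(2, 4)): [5, 2, 3, 0, 4, 1]
After 2 (reverse(1, 5)): [5, 1, 4, 0, 3, 2]
After 3 (swap(1, 2)): [5, 4, 1, 0, 3, 2]
After 4 (swap(5, 4)): [5, 4, 1, 0, 2, 3]
After 5 (swap(3, 2)): [5, 4, 0, 1, 2, 3]
After 6 (swap(3, 1)): [5, 1, 0, 4, 2, 3]
After 7 (rotate_left(3, 5, k=2)): [5, 1, 0, 3, 4, 2]
After 8 (reverse(2, 4)): [5, 1, 4, 3, 0, 2]
After 9 (swap(3, 4)): [5, 1, 4, 0, 3, 2]
After 10 (reverse(1, 5)): [5, 2, 3, 0, 4, 1]
After 11 (reverse(3, 5)): [5, 2, 3, 1, 4, 0]
After 12 (swap(0, 5)): [0, 2, 3, 1, 4, 5]
After 13 (swap(0, 3)): [1, 2, 3, 0, 4, 5]

Answer: 2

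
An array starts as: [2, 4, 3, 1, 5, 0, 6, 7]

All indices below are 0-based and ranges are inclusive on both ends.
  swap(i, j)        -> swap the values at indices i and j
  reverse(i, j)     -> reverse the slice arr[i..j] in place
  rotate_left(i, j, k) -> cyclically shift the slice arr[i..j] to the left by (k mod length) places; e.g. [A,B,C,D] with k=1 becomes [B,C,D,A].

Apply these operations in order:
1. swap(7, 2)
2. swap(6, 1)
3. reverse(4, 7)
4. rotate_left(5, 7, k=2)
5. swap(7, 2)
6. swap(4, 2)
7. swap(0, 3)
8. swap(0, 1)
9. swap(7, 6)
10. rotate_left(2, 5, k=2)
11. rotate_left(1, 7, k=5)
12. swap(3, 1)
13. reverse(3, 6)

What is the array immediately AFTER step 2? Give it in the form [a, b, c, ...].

After 1 (swap(7, 2)): [2, 4, 7, 1, 5, 0, 6, 3]
After 2 (swap(6, 1)): [2, 6, 7, 1, 5, 0, 4, 3]

Answer: [2, 6, 7, 1, 5, 0, 4, 3]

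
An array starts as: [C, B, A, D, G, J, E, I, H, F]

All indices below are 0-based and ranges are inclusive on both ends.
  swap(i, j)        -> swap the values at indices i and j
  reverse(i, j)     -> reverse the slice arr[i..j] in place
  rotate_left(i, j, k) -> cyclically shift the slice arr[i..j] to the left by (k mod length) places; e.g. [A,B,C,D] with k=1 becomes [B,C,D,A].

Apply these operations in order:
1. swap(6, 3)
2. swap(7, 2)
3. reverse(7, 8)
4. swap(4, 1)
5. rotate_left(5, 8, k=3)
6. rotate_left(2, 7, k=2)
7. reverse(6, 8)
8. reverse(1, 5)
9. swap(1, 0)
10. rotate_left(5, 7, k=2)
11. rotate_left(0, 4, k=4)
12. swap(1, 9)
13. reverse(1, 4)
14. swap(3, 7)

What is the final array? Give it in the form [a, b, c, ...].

Answer: [B, A, J, H, F, E, G, C, I, D]

Derivation:
After 1 (swap(6, 3)): [C, B, A, E, G, J, D, I, H, F]
After 2 (swap(7, 2)): [C, B, I, E, G, J, D, A, H, F]
After 3 (reverse(7, 8)): [C, B, I, E, G, J, D, H, A, F]
After 4 (swap(4, 1)): [C, G, I, E, B, J, D, H, A, F]
After 5 (rotate_left(5, 8, k=3)): [C, G, I, E, B, A, J, D, H, F]
After 6 (rotate_left(2, 7, k=2)): [C, G, B, A, J, D, I, E, H, F]
After 7 (reverse(6, 8)): [C, G, B, A, J, D, H, E, I, F]
After 8 (reverse(1, 5)): [C, D, J, A, B, G, H, E, I, F]
After 9 (swap(1, 0)): [D, C, J, A, B, G, H, E, I, F]
After 10 (rotate_left(5, 7, k=2)): [D, C, J, A, B, E, G, H, I, F]
After 11 (rotate_left(0, 4, k=4)): [B, D, C, J, A, E, G, H, I, F]
After 12 (swap(1, 9)): [B, F, C, J, A, E, G, H, I, D]
After 13 (reverse(1, 4)): [B, A, J, C, F, E, G, H, I, D]
After 14 (swap(3, 7)): [B, A, J, H, F, E, G, C, I, D]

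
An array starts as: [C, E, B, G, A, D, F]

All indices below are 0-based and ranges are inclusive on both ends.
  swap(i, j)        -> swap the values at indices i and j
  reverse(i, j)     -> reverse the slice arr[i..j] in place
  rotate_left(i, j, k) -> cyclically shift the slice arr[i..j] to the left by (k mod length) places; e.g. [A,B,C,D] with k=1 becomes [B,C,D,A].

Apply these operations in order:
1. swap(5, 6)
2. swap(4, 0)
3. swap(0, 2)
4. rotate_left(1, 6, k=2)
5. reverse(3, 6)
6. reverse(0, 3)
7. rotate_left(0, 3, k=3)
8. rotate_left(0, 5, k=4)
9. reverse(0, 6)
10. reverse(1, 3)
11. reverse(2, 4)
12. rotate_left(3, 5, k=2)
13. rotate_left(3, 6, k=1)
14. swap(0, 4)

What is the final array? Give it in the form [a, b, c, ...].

Answer: [C, A, B, G, F, E, D]

Derivation:
After 1 (swap(5, 6)): [C, E, B, G, A, F, D]
After 2 (swap(4, 0)): [A, E, B, G, C, F, D]
After 3 (swap(0, 2)): [B, E, A, G, C, F, D]
After 4 (rotate_left(1, 6, k=2)): [B, G, C, F, D, E, A]
After 5 (reverse(3, 6)): [B, G, C, A, E, D, F]
After 6 (reverse(0, 3)): [A, C, G, B, E, D, F]
After 7 (rotate_left(0, 3, k=3)): [B, A, C, G, E, D, F]
After 8 (rotate_left(0, 5, k=4)): [E, D, B, A, C, G, F]
After 9 (reverse(0, 6)): [F, G, C, A, B, D, E]
After 10 (reverse(1, 3)): [F, A, C, G, B, D, E]
After 11 (reverse(2, 4)): [F, A, B, G, C, D, E]
After 12 (rotate_left(3, 5, k=2)): [F, A, B, D, G, C, E]
After 13 (rotate_left(3, 6, k=1)): [F, A, B, G, C, E, D]
After 14 (swap(0, 4)): [C, A, B, G, F, E, D]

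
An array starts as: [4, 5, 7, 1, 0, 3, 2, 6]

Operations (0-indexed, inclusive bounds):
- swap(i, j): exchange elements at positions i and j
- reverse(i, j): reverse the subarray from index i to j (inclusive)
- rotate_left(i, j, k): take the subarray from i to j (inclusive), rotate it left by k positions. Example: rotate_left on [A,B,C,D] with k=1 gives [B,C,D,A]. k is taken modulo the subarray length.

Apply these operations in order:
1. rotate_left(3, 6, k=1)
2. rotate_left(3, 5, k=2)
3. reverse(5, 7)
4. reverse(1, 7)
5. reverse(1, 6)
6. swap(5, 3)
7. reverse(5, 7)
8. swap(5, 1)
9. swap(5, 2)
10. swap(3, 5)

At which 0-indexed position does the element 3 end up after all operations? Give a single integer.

Answer: 6

Derivation:
After 1 (rotate_left(3, 6, k=1)): [4, 5, 7, 0, 3, 2, 1, 6]
After 2 (rotate_left(3, 5, k=2)): [4, 5, 7, 2, 0, 3, 1, 6]
After 3 (reverse(5, 7)): [4, 5, 7, 2, 0, 6, 1, 3]
After 4 (reverse(1, 7)): [4, 3, 1, 6, 0, 2, 7, 5]
After 5 (reverse(1, 6)): [4, 7, 2, 0, 6, 1, 3, 5]
After 6 (swap(5, 3)): [4, 7, 2, 1, 6, 0, 3, 5]
After 7 (reverse(5, 7)): [4, 7, 2, 1, 6, 5, 3, 0]
After 8 (swap(5, 1)): [4, 5, 2, 1, 6, 7, 3, 0]
After 9 (swap(5, 2)): [4, 5, 7, 1, 6, 2, 3, 0]
After 10 (swap(3, 5)): [4, 5, 7, 2, 6, 1, 3, 0]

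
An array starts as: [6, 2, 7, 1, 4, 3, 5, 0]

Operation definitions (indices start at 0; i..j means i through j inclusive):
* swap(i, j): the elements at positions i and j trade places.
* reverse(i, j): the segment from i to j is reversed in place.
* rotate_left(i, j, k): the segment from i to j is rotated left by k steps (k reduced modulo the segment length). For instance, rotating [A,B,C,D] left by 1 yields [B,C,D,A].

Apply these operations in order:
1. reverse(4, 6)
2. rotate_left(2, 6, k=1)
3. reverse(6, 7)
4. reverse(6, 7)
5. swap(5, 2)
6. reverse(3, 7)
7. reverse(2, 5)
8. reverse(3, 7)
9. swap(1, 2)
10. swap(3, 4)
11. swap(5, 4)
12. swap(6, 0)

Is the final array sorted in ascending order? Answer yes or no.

Answer: yes

Derivation:
After 1 (reverse(4, 6)): [6, 2, 7, 1, 5, 3, 4, 0]
After 2 (rotate_left(2, 6, k=1)): [6, 2, 1, 5, 3, 4, 7, 0]
After 3 (reverse(6, 7)): [6, 2, 1, 5, 3, 4, 0, 7]
After 4 (reverse(6, 7)): [6, 2, 1, 5, 3, 4, 7, 0]
After 5 (swap(5, 2)): [6, 2, 4, 5, 3, 1, 7, 0]
After 6 (reverse(3, 7)): [6, 2, 4, 0, 7, 1, 3, 5]
After 7 (reverse(2, 5)): [6, 2, 1, 7, 0, 4, 3, 5]
After 8 (reverse(3, 7)): [6, 2, 1, 5, 3, 4, 0, 7]
After 9 (swap(1, 2)): [6, 1, 2, 5, 3, 4, 0, 7]
After 10 (swap(3, 4)): [6, 1, 2, 3, 5, 4, 0, 7]
After 11 (swap(5, 4)): [6, 1, 2, 3, 4, 5, 0, 7]
After 12 (swap(6, 0)): [0, 1, 2, 3, 4, 5, 6, 7]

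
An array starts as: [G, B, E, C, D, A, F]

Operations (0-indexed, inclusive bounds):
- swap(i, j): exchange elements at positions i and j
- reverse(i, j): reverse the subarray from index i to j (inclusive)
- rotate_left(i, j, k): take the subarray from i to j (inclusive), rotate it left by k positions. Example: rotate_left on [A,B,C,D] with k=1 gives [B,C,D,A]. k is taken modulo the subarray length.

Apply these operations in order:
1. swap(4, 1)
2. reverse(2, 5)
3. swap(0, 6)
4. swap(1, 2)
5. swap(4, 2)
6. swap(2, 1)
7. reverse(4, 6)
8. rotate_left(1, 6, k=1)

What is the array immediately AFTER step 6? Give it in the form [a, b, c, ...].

Answer: [F, C, A, B, D, E, G]

Derivation:
After 1 (swap(4, 1)): [G, D, E, C, B, A, F]
After 2 (reverse(2, 5)): [G, D, A, B, C, E, F]
After 3 (swap(0, 6)): [F, D, A, B, C, E, G]
After 4 (swap(1, 2)): [F, A, D, B, C, E, G]
After 5 (swap(4, 2)): [F, A, C, B, D, E, G]
After 6 (swap(2, 1)): [F, C, A, B, D, E, G]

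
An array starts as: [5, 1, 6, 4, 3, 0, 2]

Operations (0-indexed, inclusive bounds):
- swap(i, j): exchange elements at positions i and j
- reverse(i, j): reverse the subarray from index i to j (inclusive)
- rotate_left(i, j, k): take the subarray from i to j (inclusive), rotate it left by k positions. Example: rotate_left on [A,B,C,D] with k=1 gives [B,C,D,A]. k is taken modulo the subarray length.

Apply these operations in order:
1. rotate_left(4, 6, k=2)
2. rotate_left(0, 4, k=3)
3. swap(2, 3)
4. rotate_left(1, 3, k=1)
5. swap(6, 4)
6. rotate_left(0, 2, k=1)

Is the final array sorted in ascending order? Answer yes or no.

After 1 (rotate_left(4, 6, k=2)): [5, 1, 6, 4, 2, 3, 0]
After 2 (rotate_left(0, 4, k=3)): [4, 2, 5, 1, 6, 3, 0]
After 3 (swap(2, 3)): [4, 2, 1, 5, 6, 3, 0]
After 4 (rotate_left(1, 3, k=1)): [4, 1, 5, 2, 6, 3, 0]
After 5 (swap(6, 4)): [4, 1, 5, 2, 0, 3, 6]
After 6 (rotate_left(0, 2, k=1)): [1, 5, 4, 2, 0, 3, 6]

Answer: no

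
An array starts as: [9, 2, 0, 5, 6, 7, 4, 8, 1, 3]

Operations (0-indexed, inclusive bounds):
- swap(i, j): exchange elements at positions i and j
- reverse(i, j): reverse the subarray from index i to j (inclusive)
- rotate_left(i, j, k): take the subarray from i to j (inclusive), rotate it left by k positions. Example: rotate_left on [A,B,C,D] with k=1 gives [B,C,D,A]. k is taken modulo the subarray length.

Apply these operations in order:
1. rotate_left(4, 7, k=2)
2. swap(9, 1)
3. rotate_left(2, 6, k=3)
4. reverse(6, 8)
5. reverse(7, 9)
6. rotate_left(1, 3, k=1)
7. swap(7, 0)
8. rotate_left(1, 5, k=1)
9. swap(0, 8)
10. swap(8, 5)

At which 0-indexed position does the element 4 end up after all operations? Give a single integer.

After 1 (rotate_left(4, 7, k=2)): [9, 2, 0, 5, 4, 8, 6, 7, 1, 3]
After 2 (swap(9, 1)): [9, 3, 0, 5, 4, 8, 6, 7, 1, 2]
After 3 (rotate_left(2, 6, k=3)): [9, 3, 8, 6, 0, 5, 4, 7, 1, 2]
After 4 (reverse(6, 8)): [9, 3, 8, 6, 0, 5, 1, 7, 4, 2]
After 5 (reverse(7, 9)): [9, 3, 8, 6, 0, 5, 1, 2, 4, 7]
After 6 (rotate_left(1, 3, k=1)): [9, 8, 6, 3, 0, 5, 1, 2, 4, 7]
After 7 (swap(7, 0)): [2, 8, 6, 3, 0, 5, 1, 9, 4, 7]
After 8 (rotate_left(1, 5, k=1)): [2, 6, 3, 0, 5, 8, 1, 9, 4, 7]
After 9 (swap(0, 8)): [4, 6, 3, 0, 5, 8, 1, 9, 2, 7]
After 10 (swap(8, 5)): [4, 6, 3, 0, 5, 2, 1, 9, 8, 7]

Answer: 0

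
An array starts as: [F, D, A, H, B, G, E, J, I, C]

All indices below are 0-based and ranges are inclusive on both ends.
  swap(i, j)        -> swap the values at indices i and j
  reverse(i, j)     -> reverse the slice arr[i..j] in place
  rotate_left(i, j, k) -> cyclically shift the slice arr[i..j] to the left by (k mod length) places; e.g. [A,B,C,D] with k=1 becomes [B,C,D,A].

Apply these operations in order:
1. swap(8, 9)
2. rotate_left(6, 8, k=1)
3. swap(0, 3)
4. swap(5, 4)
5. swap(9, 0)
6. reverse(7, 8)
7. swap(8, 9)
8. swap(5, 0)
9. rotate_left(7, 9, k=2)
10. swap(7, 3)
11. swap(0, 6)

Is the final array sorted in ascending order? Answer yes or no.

After 1 (swap(8, 9)): [F, D, A, H, B, G, E, J, C, I]
After 2 (rotate_left(6, 8, k=1)): [F, D, A, H, B, G, J, C, E, I]
After 3 (swap(0, 3)): [H, D, A, F, B, G, J, C, E, I]
After 4 (swap(5, 4)): [H, D, A, F, G, B, J, C, E, I]
After 5 (swap(9, 0)): [I, D, A, F, G, B, J, C, E, H]
After 6 (reverse(7, 8)): [I, D, A, F, G, B, J, E, C, H]
After 7 (swap(8, 9)): [I, D, A, F, G, B, J, E, H, C]
After 8 (swap(5, 0)): [B, D, A, F, G, I, J, E, H, C]
After 9 (rotate_left(7, 9, k=2)): [B, D, A, F, G, I, J, C, E, H]
After 10 (swap(7, 3)): [B, D, A, C, G, I, J, F, E, H]
After 11 (swap(0, 6)): [J, D, A, C, G, I, B, F, E, H]

Answer: no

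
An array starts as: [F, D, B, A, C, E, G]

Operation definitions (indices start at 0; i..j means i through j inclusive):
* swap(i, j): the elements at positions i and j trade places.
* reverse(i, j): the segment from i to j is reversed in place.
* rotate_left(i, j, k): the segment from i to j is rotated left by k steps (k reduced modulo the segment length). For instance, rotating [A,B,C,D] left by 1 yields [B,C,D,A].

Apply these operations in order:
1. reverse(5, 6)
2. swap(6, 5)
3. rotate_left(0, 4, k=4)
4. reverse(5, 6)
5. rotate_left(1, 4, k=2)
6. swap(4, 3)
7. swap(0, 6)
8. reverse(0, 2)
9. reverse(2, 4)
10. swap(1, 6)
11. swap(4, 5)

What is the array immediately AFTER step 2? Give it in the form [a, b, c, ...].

Answer: [F, D, B, A, C, E, G]

Derivation:
After 1 (reverse(5, 6)): [F, D, B, A, C, G, E]
After 2 (swap(6, 5)): [F, D, B, A, C, E, G]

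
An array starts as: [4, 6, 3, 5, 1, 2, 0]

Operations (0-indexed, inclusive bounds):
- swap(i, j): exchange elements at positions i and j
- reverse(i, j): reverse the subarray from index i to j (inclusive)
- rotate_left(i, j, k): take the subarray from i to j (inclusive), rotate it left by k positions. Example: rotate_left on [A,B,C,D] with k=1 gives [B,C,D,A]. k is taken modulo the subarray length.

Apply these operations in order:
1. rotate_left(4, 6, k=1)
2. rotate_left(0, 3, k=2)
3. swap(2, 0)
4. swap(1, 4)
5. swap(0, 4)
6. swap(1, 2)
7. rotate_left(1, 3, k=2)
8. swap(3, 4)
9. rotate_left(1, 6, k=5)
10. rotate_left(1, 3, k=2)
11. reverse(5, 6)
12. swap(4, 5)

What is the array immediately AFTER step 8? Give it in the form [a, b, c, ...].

Answer: [5, 6, 3, 4, 2, 0, 1]

Derivation:
After 1 (rotate_left(4, 6, k=1)): [4, 6, 3, 5, 2, 0, 1]
After 2 (rotate_left(0, 3, k=2)): [3, 5, 4, 6, 2, 0, 1]
After 3 (swap(2, 0)): [4, 5, 3, 6, 2, 0, 1]
After 4 (swap(1, 4)): [4, 2, 3, 6, 5, 0, 1]
After 5 (swap(0, 4)): [5, 2, 3, 6, 4, 0, 1]
After 6 (swap(1, 2)): [5, 3, 2, 6, 4, 0, 1]
After 7 (rotate_left(1, 3, k=2)): [5, 6, 3, 2, 4, 0, 1]
After 8 (swap(3, 4)): [5, 6, 3, 4, 2, 0, 1]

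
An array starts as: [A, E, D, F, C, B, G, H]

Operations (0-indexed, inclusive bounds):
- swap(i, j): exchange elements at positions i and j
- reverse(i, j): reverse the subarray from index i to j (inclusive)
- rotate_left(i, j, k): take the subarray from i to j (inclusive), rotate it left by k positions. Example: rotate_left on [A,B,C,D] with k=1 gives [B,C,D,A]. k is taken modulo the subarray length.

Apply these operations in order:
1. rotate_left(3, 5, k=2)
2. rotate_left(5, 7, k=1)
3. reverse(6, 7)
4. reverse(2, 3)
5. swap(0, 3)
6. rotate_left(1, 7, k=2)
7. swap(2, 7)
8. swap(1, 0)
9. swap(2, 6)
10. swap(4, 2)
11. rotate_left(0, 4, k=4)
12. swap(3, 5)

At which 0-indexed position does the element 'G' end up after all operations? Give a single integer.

After 1 (rotate_left(3, 5, k=2)): [A, E, D, B, F, C, G, H]
After 2 (rotate_left(5, 7, k=1)): [A, E, D, B, F, G, H, C]
After 3 (reverse(6, 7)): [A, E, D, B, F, G, C, H]
After 4 (reverse(2, 3)): [A, E, B, D, F, G, C, H]
After 5 (swap(0, 3)): [D, E, B, A, F, G, C, H]
After 6 (rotate_left(1, 7, k=2)): [D, A, F, G, C, H, E, B]
After 7 (swap(2, 7)): [D, A, B, G, C, H, E, F]
After 8 (swap(1, 0)): [A, D, B, G, C, H, E, F]
After 9 (swap(2, 6)): [A, D, E, G, C, H, B, F]
After 10 (swap(4, 2)): [A, D, C, G, E, H, B, F]
After 11 (rotate_left(0, 4, k=4)): [E, A, D, C, G, H, B, F]
After 12 (swap(3, 5)): [E, A, D, H, G, C, B, F]

Answer: 4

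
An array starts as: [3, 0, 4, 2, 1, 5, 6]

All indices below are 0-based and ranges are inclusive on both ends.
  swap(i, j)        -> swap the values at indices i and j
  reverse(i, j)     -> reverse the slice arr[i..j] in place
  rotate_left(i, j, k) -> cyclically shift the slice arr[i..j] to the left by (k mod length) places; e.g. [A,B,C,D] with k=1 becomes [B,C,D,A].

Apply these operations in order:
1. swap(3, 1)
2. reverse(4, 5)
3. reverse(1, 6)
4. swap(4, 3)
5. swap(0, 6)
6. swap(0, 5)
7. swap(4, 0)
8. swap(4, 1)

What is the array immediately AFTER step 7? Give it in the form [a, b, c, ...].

Answer: [5, 6, 1, 0, 4, 2, 3]

Derivation:
After 1 (swap(3, 1)): [3, 2, 4, 0, 1, 5, 6]
After 2 (reverse(4, 5)): [3, 2, 4, 0, 5, 1, 6]
After 3 (reverse(1, 6)): [3, 6, 1, 5, 0, 4, 2]
After 4 (swap(4, 3)): [3, 6, 1, 0, 5, 4, 2]
After 5 (swap(0, 6)): [2, 6, 1, 0, 5, 4, 3]
After 6 (swap(0, 5)): [4, 6, 1, 0, 5, 2, 3]
After 7 (swap(4, 0)): [5, 6, 1, 0, 4, 2, 3]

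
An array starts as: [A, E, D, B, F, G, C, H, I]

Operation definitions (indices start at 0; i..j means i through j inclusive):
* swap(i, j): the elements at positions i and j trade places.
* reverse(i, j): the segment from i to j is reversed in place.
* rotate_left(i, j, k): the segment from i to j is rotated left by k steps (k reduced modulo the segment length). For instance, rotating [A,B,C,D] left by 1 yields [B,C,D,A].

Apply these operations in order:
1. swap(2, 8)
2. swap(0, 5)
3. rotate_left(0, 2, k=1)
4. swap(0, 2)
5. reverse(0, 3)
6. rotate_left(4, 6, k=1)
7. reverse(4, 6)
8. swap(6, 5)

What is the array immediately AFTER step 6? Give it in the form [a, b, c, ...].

After 1 (swap(2, 8)): [A, E, I, B, F, G, C, H, D]
After 2 (swap(0, 5)): [G, E, I, B, F, A, C, H, D]
After 3 (rotate_left(0, 2, k=1)): [E, I, G, B, F, A, C, H, D]
After 4 (swap(0, 2)): [G, I, E, B, F, A, C, H, D]
After 5 (reverse(0, 3)): [B, E, I, G, F, A, C, H, D]
After 6 (rotate_left(4, 6, k=1)): [B, E, I, G, A, C, F, H, D]

Answer: [B, E, I, G, A, C, F, H, D]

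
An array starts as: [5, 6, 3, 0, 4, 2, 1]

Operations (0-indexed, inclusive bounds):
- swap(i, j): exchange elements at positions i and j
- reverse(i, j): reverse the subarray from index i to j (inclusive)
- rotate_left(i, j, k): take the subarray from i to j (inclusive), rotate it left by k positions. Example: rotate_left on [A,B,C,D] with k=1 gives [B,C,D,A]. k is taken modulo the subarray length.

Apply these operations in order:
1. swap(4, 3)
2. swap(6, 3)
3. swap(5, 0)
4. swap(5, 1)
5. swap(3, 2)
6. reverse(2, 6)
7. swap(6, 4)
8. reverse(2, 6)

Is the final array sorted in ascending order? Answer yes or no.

After 1 (swap(4, 3)): [5, 6, 3, 4, 0, 2, 1]
After 2 (swap(6, 3)): [5, 6, 3, 1, 0, 2, 4]
After 3 (swap(5, 0)): [2, 6, 3, 1, 0, 5, 4]
After 4 (swap(5, 1)): [2, 5, 3, 1, 0, 6, 4]
After 5 (swap(3, 2)): [2, 5, 1, 3, 0, 6, 4]
After 6 (reverse(2, 6)): [2, 5, 4, 6, 0, 3, 1]
After 7 (swap(6, 4)): [2, 5, 4, 6, 1, 3, 0]
After 8 (reverse(2, 6)): [2, 5, 0, 3, 1, 6, 4]

Answer: no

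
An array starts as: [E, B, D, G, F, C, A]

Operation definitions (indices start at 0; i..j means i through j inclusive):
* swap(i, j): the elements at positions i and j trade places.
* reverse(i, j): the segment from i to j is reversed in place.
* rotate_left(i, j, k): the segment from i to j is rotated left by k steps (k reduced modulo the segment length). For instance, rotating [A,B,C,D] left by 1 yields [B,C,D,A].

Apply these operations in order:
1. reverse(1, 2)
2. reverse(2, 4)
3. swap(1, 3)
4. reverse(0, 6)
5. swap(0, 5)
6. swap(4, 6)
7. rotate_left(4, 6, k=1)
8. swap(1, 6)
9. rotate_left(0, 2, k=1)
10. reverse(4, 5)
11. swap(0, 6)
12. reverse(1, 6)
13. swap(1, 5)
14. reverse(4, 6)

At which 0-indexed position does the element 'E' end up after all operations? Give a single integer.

After 1 (reverse(1, 2)): [E, D, B, G, F, C, A]
After 2 (reverse(2, 4)): [E, D, F, G, B, C, A]
After 3 (swap(1, 3)): [E, G, F, D, B, C, A]
After 4 (reverse(0, 6)): [A, C, B, D, F, G, E]
After 5 (swap(0, 5)): [G, C, B, D, F, A, E]
After 6 (swap(4, 6)): [G, C, B, D, E, A, F]
After 7 (rotate_left(4, 6, k=1)): [G, C, B, D, A, F, E]
After 8 (swap(1, 6)): [G, E, B, D, A, F, C]
After 9 (rotate_left(0, 2, k=1)): [E, B, G, D, A, F, C]
After 10 (reverse(4, 5)): [E, B, G, D, F, A, C]
After 11 (swap(0, 6)): [C, B, G, D, F, A, E]
After 12 (reverse(1, 6)): [C, E, A, F, D, G, B]
After 13 (swap(1, 5)): [C, G, A, F, D, E, B]
After 14 (reverse(4, 6)): [C, G, A, F, B, E, D]

Answer: 5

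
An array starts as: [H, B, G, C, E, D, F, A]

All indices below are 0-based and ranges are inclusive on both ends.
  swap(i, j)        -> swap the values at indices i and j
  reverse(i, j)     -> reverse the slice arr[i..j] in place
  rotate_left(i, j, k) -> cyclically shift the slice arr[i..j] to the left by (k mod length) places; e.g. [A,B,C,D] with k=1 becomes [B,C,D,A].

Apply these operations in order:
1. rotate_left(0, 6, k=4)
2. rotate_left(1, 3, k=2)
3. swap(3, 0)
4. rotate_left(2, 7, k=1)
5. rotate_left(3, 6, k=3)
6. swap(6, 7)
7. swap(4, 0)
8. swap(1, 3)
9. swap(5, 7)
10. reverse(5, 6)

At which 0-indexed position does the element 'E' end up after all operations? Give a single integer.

After 1 (rotate_left(0, 6, k=4)): [E, D, F, H, B, G, C, A]
After 2 (rotate_left(1, 3, k=2)): [E, H, D, F, B, G, C, A]
After 3 (swap(3, 0)): [F, H, D, E, B, G, C, A]
After 4 (rotate_left(2, 7, k=1)): [F, H, E, B, G, C, A, D]
After 5 (rotate_left(3, 6, k=3)): [F, H, E, A, B, G, C, D]
After 6 (swap(6, 7)): [F, H, E, A, B, G, D, C]
After 7 (swap(4, 0)): [B, H, E, A, F, G, D, C]
After 8 (swap(1, 3)): [B, A, E, H, F, G, D, C]
After 9 (swap(5, 7)): [B, A, E, H, F, C, D, G]
After 10 (reverse(5, 6)): [B, A, E, H, F, D, C, G]

Answer: 2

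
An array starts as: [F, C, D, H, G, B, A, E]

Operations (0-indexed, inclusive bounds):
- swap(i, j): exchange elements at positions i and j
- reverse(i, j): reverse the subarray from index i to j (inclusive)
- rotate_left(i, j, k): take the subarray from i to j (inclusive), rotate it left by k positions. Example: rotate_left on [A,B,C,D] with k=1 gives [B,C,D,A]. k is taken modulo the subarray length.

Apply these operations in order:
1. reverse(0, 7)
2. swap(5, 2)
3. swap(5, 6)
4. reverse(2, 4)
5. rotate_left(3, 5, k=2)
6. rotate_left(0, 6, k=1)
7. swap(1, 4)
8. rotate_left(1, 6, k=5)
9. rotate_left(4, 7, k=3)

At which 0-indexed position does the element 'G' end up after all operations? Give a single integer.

Answer: 5

Derivation:
After 1 (reverse(0, 7)): [E, A, B, G, H, D, C, F]
After 2 (swap(5, 2)): [E, A, D, G, H, B, C, F]
After 3 (swap(5, 6)): [E, A, D, G, H, C, B, F]
After 4 (reverse(2, 4)): [E, A, H, G, D, C, B, F]
After 5 (rotate_left(3, 5, k=2)): [E, A, H, C, G, D, B, F]
After 6 (rotate_left(0, 6, k=1)): [A, H, C, G, D, B, E, F]
After 7 (swap(1, 4)): [A, D, C, G, H, B, E, F]
After 8 (rotate_left(1, 6, k=5)): [A, E, D, C, G, H, B, F]
After 9 (rotate_left(4, 7, k=3)): [A, E, D, C, F, G, H, B]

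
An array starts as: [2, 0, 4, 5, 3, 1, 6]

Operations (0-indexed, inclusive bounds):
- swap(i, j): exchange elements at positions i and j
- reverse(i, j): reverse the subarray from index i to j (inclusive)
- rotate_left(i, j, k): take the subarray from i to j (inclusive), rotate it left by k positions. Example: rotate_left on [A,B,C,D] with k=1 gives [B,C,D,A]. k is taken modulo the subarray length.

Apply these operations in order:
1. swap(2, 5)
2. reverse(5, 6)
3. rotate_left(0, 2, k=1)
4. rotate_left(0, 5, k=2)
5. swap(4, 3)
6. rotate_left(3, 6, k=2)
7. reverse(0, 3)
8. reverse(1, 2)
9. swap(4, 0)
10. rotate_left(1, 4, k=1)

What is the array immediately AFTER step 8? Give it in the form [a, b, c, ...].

After 1 (swap(2, 5)): [2, 0, 1, 5, 3, 4, 6]
After 2 (reverse(5, 6)): [2, 0, 1, 5, 3, 6, 4]
After 3 (rotate_left(0, 2, k=1)): [0, 1, 2, 5, 3, 6, 4]
After 4 (rotate_left(0, 5, k=2)): [2, 5, 3, 6, 0, 1, 4]
After 5 (swap(4, 3)): [2, 5, 3, 0, 6, 1, 4]
After 6 (rotate_left(3, 6, k=2)): [2, 5, 3, 1, 4, 0, 6]
After 7 (reverse(0, 3)): [1, 3, 5, 2, 4, 0, 6]
After 8 (reverse(1, 2)): [1, 5, 3, 2, 4, 0, 6]

Answer: [1, 5, 3, 2, 4, 0, 6]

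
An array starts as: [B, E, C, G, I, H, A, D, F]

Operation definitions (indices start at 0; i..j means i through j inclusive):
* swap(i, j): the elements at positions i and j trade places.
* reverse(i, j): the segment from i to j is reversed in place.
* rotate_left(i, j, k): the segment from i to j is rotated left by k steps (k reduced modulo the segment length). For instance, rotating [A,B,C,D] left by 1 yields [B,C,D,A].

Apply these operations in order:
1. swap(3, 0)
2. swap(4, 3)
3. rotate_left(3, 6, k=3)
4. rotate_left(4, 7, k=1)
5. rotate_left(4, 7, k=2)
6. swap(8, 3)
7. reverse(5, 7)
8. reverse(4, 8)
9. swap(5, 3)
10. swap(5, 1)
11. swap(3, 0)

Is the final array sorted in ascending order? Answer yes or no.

After 1 (swap(3, 0)): [G, E, C, B, I, H, A, D, F]
After 2 (swap(4, 3)): [G, E, C, I, B, H, A, D, F]
After 3 (rotate_left(3, 6, k=3)): [G, E, C, A, I, B, H, D, F]
After 4 (rotate_left(4, 7, k=1)): [G, E, C, A, B, H, D, I, F]
After 5 (rotate_left(4, 7, k=2)): [G, E, C, A, D, I, B, H, F]
After 6 (swap(8, 3)): [G, E, C, F, D, I, B, H, A]
After 7 (reverse(5, 7)): [G, E, C, F, D, H, B, I, A]
After 8 (reverse(4, 8)): [G, E, C, F, A, I, B, H, D]
After 9 (swap(5, 3)): [G, E, C, I, A, F, B, H, D]
After 10 (swap(5, 1)): [G, F, C, I, A, E, B, H, D]
After 11 (swap(3, 0)): [I, F, C, G, A, E, B, H, D]

Answer: no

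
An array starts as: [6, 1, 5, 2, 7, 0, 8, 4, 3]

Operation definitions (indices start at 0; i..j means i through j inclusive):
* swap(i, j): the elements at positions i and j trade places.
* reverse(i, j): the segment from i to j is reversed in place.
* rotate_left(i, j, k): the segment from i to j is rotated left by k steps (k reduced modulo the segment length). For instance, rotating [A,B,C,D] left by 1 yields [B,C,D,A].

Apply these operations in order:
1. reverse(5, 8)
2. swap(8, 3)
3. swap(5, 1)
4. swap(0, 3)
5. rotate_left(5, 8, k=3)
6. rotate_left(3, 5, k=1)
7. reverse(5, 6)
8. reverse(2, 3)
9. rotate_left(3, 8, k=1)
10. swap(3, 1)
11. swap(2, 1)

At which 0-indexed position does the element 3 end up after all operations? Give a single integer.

After 1 (reverse(5, 8)): [6, 1, 5, 2, 7, 3, 4, 8, 0]
After 2 (swap(8, 3)): [6, 1, 5, 0, 7, 3, 4, 8, 2]
After 3 (swap(5, 1)): [6, 3, 5, 0, 7, 1, 4, 8, 2]
After 4 (swap(0, 3)): [0, 3, 5, 6, 7, 1, 4, 8, 2]
After 5 (rotate_left(5, 8, k=3)): [0, 3, 5, 6, 7, 2, 1, 4, 8]
After 6 (rotate_left(3, 5, k=1)): [0, 3, 5, 7, 2, 6, 1, 4, 8]
After 7 (reverse(5, 6)): [0, 3, 5, 7, 2, 1, 6, 4, 8]
After 8 (reverse(2, 3)): [0, 3, 7, 5, 2, 1, 6, 4, 8]
After 9 (rotate_left(3, 8, k=1)): [0, 3, 7, 2, 1, 6, 4, 8, 5]
After 10 (swap(3, 1)): [0, 2, 7, 3, 1, 6, 4, 8, 5]
After 11 (swap(2, 1)): [0, 7, 2, 3, 1, 6, 4, 8, 5]

Answer: 3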